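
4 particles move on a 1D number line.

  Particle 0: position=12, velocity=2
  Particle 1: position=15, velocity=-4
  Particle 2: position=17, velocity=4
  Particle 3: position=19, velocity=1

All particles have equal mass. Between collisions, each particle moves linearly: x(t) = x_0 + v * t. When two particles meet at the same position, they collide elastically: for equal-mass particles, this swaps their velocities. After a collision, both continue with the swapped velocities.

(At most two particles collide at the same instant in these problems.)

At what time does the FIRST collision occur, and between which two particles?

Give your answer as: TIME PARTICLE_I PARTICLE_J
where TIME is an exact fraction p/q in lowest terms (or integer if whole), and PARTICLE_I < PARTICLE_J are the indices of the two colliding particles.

Pair (0,1): pos 12,15 vel 2,-4 -> gap=3, closing at 6/unit, collide at t=1/2
Pair (1,2): pos 15,17 vel -4,4 -> not approaching (rel speed -8 <= 0)
Pair (2,3): pos 17,19 vel 4,1 -> gap=2, closing at 3/unit, collide at t=2/3
Earliest collision: t=1/2 between 0 and 1

Answer: 1/2 0 1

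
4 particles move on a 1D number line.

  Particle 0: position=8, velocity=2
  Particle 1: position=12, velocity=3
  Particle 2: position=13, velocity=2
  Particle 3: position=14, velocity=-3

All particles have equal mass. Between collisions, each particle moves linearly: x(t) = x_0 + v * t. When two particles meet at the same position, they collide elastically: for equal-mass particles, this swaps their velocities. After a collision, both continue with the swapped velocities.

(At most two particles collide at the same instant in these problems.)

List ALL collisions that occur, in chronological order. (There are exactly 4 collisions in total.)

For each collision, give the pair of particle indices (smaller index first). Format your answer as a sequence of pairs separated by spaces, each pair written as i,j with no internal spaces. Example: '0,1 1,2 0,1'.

Collision at t=1/5: particles 2 and 3 swap velocities; positions: p0=42/5 p1=63/5 p2=67/5 p3=67/5; velocities now: v0=2 v1=3 v2=-3 v3=2
Collision at t=1/3: particles 1 and 2 swap velocities; positions: p0=26/3 p1=13 p2=13 p3=41/3; velocities now: v0=2 v1=-3 v2=3 v3=2
Collision at t=1: particles 2 and 3 swap velocities; positions: p0=10 p1=11 p2=15 p3=15; velocities now: v0=2 v1=-3 v2=2 v3=3
Collision at t=6/5: particles 0 and 1 swap velocities; positions: p0=52/5 p1=52/5 p2=77/5 p3=78/5; velocities now: v0=-3 v1=2 v2=2 v3=3

Answer: 2,3 1,2 2,3 0,1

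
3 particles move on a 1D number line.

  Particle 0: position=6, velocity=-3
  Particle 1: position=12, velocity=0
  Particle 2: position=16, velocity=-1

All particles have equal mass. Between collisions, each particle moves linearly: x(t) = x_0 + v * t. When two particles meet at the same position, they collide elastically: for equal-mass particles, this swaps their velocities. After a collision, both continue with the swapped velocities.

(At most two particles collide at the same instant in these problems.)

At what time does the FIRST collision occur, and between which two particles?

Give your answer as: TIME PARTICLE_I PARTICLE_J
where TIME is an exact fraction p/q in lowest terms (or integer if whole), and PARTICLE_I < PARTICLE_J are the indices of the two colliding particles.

Answer: 4 1 2

Derivation:
Pair (0,1): pos 6,12 vel -3,0 -> not approaching (rel speed -3 <= 0)
Pair (1,2): pos 12,16 vel 0,-1 -> gap=4, closing at 1/unit, collide at t=4
Earliest collision: t=4 between 1 and 2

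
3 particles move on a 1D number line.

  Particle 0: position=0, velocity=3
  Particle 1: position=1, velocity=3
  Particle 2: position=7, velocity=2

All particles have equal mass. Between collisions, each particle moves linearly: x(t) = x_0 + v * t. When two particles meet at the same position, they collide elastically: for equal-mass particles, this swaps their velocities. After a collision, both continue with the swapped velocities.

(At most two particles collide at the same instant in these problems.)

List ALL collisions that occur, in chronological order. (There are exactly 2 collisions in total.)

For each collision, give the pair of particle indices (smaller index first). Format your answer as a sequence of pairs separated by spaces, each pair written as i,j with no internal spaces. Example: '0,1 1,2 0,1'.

Collision at t=6: particles 1 and 2 swap velocities; positions: p0=18 p1=19 p2=19; velocities now: v0=3 v1=2 v2=3
Collision at t=7: particles 0 and 1 swap velocities; positions: p0=21 p1=21 p2=22; velocities now: v0=2 v1=3 v2=3

Answer: 1,2 0,1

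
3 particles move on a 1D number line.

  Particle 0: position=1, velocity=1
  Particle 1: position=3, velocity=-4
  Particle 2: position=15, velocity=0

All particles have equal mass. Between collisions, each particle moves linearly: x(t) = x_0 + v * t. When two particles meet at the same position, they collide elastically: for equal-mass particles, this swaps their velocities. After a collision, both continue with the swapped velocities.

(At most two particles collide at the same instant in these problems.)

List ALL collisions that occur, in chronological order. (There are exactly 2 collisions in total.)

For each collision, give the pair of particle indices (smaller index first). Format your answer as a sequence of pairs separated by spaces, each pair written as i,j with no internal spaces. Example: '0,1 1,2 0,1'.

Collision at t=2/5: particles 0 and 1 swap velocities; positions: p0=7/5 p1=7/5 p2=15; velocities now: v0=-4 v1=1 v2=0
Collision at t=14: particles 1 and 2 swap velocities; positions: p0=-53 p1=15 p2=15; velocities now: v0=-4 v1=0 v2=1

Answer: 0,1 1,2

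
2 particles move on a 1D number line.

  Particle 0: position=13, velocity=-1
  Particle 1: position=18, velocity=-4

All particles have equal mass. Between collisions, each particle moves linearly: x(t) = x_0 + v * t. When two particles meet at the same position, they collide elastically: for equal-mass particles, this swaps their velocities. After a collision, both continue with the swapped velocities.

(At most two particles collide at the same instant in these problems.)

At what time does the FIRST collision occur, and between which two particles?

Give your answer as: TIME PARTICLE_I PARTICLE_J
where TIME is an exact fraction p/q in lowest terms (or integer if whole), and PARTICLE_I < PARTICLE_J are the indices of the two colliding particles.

Pair (0,1): pos 13,18 vel -1,-4 -> gap=5, closing at 3/unit, collide at t=5/3
Earliest collision: t=5/3 between 0 and 1

Answer: 5/3 0 1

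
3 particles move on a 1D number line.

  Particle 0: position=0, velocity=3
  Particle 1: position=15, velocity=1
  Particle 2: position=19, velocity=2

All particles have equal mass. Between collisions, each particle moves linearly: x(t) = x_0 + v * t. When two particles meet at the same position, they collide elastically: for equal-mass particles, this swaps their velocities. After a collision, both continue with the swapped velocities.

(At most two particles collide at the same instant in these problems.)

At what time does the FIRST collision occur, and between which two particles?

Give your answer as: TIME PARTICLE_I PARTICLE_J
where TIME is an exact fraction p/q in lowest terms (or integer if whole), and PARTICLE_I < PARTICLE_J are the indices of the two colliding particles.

Pair (0,1): pos 0,15 vel 3,1 -> gap=15, closing at 2/unit, collide at t=15/2
Pair (1,2): pos 15,19 vel 1,2 -> not approaching (rel speed -1 <= 0)
Earliest collision: t=15/2 between 0 and 1

Answer: 15/2 0 1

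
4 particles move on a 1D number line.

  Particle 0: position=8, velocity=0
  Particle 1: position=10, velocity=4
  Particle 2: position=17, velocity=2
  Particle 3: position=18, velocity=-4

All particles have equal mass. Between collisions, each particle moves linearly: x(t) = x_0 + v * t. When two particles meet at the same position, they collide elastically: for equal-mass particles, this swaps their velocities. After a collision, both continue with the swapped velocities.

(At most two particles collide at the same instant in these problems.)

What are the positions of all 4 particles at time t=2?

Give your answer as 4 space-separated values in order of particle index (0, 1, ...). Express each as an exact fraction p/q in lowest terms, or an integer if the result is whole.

Collision at t=1/6: particles 2 and 3 swap velocities; positions: p0=8 p1=32/3 p2=52/3 p3=52/3; velocities now: v0=0 v1=4 v2=-4 v3=2
Collision at t=1: particles 1 and 2 swap velocities; positions: p0=8 p1=14 p2=14 p3=19; velocities now: v0=0 v1=-4 v2=4 v3=2
Advance to t=2 (no further collisions before then); velocities: v0=0 v1=-4 v2=4 v3=2; positions = 8 10 18 21

Answer: 8 10 18 21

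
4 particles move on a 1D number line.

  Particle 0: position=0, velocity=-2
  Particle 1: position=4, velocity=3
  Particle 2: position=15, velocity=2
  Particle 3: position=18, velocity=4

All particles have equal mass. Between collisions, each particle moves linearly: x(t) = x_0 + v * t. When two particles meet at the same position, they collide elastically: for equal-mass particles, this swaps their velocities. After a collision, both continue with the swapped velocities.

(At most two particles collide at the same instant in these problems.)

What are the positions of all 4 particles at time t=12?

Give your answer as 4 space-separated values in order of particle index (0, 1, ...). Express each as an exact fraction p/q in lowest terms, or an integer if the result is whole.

Collision at t=11: particles 1 and 2 swap velocities; positions: p0=-22 p1=37 p2=37 p3=62; velocities now: v0=-2 v1=2 v2=3 v3=4
Advance to t=12 (no further collisions before then); velocities: v0=-2 v1=2 v2=3 v3=4; positions = -24 39 40 66

Answer: -24 39 40 66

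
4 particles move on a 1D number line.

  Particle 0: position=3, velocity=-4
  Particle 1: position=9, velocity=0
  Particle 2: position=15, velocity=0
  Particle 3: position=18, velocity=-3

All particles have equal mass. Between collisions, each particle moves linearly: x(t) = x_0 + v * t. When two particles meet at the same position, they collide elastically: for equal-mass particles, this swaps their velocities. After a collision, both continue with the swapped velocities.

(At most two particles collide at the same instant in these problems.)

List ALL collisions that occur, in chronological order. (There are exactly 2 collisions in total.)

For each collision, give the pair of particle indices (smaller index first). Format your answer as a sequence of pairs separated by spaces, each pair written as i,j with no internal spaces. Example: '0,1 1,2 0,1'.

Collision at t=1: particles 2 and 3 swap velocities; positions: p0=-1 p1=9 p2=15 p3=15; velocities now: v0=-4 v1=0 v2=-3 v3=0
Collision at t=3: particles 1 and 2 swap velocities; positions: p0=-9 p1=9 p2=9 p3=15; velocities now: v0=-4 v1=-3 v2=0 v3=0

Answer: 2,3 1,2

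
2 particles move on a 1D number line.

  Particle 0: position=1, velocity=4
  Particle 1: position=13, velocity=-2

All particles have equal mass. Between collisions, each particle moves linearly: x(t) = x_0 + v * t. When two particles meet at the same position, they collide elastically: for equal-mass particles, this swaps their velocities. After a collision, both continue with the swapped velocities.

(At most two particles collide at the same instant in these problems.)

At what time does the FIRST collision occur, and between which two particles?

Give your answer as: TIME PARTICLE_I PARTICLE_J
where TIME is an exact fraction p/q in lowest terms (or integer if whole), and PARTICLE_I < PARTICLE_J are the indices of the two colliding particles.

Pair (0,1): pos 1,13 vel 4,-2 -> gap=12, closing at 6/unit, collide at t=2
Earliest collision: t=2 between 0 and 1

Answer: 2 0 1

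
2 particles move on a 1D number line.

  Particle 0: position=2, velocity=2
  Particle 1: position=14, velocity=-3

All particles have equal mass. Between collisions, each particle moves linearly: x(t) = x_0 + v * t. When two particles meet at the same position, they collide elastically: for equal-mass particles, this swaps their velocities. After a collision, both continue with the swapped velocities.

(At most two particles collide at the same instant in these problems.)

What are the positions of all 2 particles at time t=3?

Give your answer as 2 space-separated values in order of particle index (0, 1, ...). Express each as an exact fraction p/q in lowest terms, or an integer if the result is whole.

Answer: 5 8

Derivation:
Collision at t=12/5: particles 0 and 1 swap velocities; positions: p0=34/5 p1=34/5; velocities now: v0=-3 v1=2
Advance to t=3 (no further collisions before then); velocities: v0=-3 v1=2; positions = 5 8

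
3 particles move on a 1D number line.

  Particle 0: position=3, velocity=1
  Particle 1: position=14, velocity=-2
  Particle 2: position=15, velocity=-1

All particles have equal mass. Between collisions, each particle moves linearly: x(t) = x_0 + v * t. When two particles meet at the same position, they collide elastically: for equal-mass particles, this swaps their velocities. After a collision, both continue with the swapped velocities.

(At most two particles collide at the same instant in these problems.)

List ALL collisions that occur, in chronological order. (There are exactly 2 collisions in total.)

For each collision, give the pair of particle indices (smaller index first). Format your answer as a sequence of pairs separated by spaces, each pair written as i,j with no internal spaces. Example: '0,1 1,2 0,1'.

Answer: 0,1 1,2

Derivation:
Collision at t=11/3: particles 0 and 1 swap velocities; positions: p0=20/3 p1=20/3 p2=34/3; velocities now: v0=-2 v1=1 v2=-1
Collision at t=6: particles 1 and 2 swap velocities; positions: p0=2 p1=9 p2=9; velocities now: v0=-2 v1=-1 v2=1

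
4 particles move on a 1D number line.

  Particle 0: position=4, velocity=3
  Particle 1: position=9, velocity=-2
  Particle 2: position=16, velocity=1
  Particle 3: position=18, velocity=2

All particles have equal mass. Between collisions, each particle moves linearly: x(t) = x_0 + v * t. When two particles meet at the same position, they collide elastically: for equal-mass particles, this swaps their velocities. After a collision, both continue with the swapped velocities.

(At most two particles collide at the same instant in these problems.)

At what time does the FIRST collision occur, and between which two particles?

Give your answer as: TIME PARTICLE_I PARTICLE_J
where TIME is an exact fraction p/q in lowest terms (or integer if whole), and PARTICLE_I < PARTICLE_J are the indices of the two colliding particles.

Pair (0,1): pos 4,9 vel 3,-2 -> gap=5, closing at 5/unit, collide at t=1
Pair (1,2): pos 9,16 vel -2,1 -> not approaching (rel speed -3 <= 0)
Pair (2,3): pos 16,18 vel 1,2 -> not approaching (rel speed -1 <= 0)
Earliest collision: t=1 between 0 and 1

Answer: 1 0 1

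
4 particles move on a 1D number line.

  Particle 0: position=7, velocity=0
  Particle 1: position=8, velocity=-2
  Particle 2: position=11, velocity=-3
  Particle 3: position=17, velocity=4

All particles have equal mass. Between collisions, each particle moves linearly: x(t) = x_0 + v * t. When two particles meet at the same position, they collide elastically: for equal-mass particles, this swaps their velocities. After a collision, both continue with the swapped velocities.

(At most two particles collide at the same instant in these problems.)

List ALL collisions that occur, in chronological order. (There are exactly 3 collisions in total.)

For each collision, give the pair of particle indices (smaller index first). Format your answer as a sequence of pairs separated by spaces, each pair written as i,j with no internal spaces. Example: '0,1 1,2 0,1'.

Answer: 0,1 1,2 0,1

Derivation:
Collision at t=1/2: particles 0 and 1 swap velocities; positions: p0=7 p1=7 p2=19/2 p3=19; velocities now: v0=-2 v1=0 v2=-3 v3=4
Collision at t=4/3: particles 1 and 2 swap velocities; positions: p0=16/3 p1=7 p2=7 p3=67/3; velocities now: v0=-2 v1=-3 v2=0 v3=4
Collision at t=3: particles 0 and 1 swap velocities; positions: p0=2 p1=2 p2=7 p3=29; velocities now: v0=-3 v1=-2 v2=0 v3=4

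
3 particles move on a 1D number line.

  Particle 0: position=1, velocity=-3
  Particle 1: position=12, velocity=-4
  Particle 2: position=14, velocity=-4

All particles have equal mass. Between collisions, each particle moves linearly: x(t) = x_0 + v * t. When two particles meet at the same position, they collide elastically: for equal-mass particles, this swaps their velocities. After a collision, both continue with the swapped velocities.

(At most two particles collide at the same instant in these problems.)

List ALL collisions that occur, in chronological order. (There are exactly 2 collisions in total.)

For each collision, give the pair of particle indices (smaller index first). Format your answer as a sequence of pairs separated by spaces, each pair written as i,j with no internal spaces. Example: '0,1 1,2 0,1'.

Answer: 0,1 1,2

Derivation:
Collision at t=11: particles 0 and 1 swap velocities; positions: p0=-32 p1=-32 p2=-30; velocities now: v0=-4 v1=-3 v2=-4
Collision at t=13: particles 1 and 2 swap velocities; positions: p0=-40 p1=-38 p2=-38; velocities now: v0=-4 v1=-4 v2=-3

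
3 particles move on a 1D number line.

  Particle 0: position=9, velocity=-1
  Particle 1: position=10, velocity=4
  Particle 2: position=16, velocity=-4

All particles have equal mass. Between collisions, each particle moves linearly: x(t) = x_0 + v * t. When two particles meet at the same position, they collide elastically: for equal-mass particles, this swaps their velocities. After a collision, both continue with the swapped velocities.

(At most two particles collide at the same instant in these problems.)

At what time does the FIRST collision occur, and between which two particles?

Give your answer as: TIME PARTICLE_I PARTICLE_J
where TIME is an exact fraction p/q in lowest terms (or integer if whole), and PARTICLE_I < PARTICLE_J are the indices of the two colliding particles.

Pair (0,1): pos 9,10 vel -1,4 -> not approaching (rel speed -5 <= 0)
Pair (1,2): pos 10,16 vel 4,-4 -> gap=6, closing at 8/unit, collide at t=3/4
Earliest collision: t=3/4 between 1 and 2

Answer: 3/4 1 2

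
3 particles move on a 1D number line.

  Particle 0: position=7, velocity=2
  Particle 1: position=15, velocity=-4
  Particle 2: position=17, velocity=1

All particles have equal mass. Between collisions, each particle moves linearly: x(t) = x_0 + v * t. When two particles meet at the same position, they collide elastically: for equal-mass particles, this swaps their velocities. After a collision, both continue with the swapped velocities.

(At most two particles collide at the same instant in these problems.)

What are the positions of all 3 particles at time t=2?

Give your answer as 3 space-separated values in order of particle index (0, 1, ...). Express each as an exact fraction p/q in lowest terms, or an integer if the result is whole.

Answer: 7 11 19

Derivation:
Collision at t=4/3: particles 0 and 1 swap velocities; positions: p0=29/3 p1=29/3 p2=55/3; velocities now: v0=-4 v1=2 v2=1
Advance to t=2 (no further collisions before then); velocities: v0=-4 v1=2 v2=1; positions = 7 11 19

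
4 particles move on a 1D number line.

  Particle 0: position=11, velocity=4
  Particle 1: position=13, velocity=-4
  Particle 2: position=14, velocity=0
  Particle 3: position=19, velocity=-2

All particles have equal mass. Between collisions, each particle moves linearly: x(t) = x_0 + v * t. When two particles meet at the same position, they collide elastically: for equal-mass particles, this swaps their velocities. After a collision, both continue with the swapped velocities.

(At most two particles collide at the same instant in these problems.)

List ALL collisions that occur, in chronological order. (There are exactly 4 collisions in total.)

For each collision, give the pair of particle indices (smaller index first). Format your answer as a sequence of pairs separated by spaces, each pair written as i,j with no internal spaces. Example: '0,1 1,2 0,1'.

Collision at t=1/4: particles 0 and 1 swap velocities; positions: p0=12 p1=12 p2=14 p3=37/2; velocities now: v0=-4 v1=4 v2=0 v3=-2
Collision at t=3/4: particles 1 and 2 swap velocities; positions: p0=10 p1=14 p2=14 p3=35/2; velocities now: v0=-4 v1=0 v2=4 v3=-2
Collision at t=4/3: particles 2 and 3 swap velocities; positions: p0=23/3 p1=14 p2=49/3 p3=49/3; velocities now: v0=-4 v1=0 v2=-2 v3=4
Collision at t=5/2: particles 1 and 2 swap velocities; positions: p0=3 p1=14 p2=14 p3=21; velocities now: v0=-4 v1=-2 v2=0 v3=4

Answer: 0,1 1,2 2,3 1,2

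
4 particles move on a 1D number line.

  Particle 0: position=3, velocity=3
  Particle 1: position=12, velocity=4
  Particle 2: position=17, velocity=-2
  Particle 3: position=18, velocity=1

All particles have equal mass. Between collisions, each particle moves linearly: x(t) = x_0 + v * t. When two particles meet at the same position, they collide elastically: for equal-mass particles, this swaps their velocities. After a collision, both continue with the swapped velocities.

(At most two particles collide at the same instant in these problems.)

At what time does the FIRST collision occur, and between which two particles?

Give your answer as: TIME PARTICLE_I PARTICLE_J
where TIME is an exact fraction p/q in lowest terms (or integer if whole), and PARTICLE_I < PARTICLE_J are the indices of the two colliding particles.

Pair (0,1): pos 3,12 vel 3,4 -> not approaching (rel speed -1 <= 0)
Pair (1,2): pos 12,17 vel 4,-2 -> gap=5, closing at 6/unit, collide at t=5/6
Pair (2,3): pos 17,18 vel -2,1 -> not approaching (rel speed -3 <= 0)
Earliest collision: t=5/6 between 1 and 2

Answer: 5/6 1 2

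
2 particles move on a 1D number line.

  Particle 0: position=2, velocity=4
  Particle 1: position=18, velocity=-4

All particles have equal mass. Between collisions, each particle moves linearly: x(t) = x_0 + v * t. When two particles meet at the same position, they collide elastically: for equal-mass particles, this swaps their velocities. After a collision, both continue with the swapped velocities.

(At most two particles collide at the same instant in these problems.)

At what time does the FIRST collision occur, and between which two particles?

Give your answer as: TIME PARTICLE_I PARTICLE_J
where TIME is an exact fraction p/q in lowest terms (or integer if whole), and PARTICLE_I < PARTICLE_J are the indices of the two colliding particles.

Answer: 2 0 1

Derivation:
Pair (0,1): pos 2,18 vel 4,-4 -> gap=16, closing at 8/unit, collide at t=2
Earliest collision: t=2 between 0 and 1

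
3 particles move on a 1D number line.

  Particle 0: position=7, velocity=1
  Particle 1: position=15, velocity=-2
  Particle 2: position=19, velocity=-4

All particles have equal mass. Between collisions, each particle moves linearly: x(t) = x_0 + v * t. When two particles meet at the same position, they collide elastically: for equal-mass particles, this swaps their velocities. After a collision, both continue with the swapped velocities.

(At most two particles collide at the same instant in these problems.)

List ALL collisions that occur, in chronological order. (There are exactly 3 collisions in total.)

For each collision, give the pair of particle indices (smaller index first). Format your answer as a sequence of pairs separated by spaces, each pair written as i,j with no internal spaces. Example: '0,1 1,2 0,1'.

Answer: 1,2 0,1 1,2

Derivation:
Collision at t=2: particles 1 and 2 swap velocities; positions: p0=9 p1=11 p2=11; velocities now: v0=1 v1=-4 v2=-2
Collision at t=12/5: particles 0 and 1 swap velocities; positions: p0=47/5 p1=47/5 p2=51/5; velocities now: v0=-4 v1=1 v2=-2
Collision at t=8/3: particles 1 and 2 swap velocities; positions: p0=25/3 p1=29/3 p2=29/3; velocities now: v0=-4 v1=-2 v2=1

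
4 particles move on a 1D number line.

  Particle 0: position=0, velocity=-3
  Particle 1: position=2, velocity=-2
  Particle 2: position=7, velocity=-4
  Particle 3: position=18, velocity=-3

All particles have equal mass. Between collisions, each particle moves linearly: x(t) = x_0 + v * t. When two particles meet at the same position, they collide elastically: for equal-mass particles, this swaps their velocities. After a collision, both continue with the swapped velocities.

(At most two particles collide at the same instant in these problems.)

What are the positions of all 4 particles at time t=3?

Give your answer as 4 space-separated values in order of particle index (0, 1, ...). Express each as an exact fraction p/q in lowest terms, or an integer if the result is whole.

Answer: -9 -5 -4 9

Derivation:
Collision at t=5/2: particles 1 and 2 swap velocities; positions: p0=-15/2 p1=-3 p2=-3 p3=21/2; velocities now: v0=-3 v1=-4 v2=-2 v3=-3
Advance to t=3 (no further collisions before then); velocities: v0=-3 v1=-4 v2=-2 v3=-3; positions = -9 -5 -4 9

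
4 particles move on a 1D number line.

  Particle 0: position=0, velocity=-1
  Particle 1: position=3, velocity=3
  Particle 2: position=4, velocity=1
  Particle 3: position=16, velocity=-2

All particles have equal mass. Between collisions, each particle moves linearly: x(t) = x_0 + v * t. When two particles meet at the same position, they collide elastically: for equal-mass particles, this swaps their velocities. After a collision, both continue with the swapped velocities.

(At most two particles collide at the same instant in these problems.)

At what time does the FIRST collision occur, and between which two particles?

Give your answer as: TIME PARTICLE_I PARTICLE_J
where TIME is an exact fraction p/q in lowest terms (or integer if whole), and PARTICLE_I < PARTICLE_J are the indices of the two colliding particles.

Answer: 1/2 1 2

Derivation:
Pair (0,1): pos 0,3 vel -1,3 -> not approaching (rel speed -4 <= 0)
Pair (1,2): pos 3,4 vel 3,1 -> gap=1, closing at 2/unit, collide at t=1/2
Pair (2,3): pos 4,16 vel 1,-2 -> gap=12, closing at 3/unit, collide at t=4
Earliest collision: t=1/2 between 1 and 2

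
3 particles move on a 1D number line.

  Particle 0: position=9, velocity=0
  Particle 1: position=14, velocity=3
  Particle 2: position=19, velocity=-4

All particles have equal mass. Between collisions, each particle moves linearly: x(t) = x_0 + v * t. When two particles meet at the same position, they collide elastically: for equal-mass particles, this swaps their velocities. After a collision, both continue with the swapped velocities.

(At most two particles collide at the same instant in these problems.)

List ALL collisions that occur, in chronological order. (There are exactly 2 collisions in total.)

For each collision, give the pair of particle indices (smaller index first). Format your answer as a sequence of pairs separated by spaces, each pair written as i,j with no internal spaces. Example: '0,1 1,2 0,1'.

Collision at t=5/7: particles 1 and 2 swap velocities; positions: p0=9 p1=113/7 p2=113/7; velocities now: v0=0 v1=-4 v2=3
Collision at t=5/2: particles 0 and 1 swap velocities; positions: p0=9 p1=9 p2=43/2; velocities now: v0=-4 v1=0 v2=3

Answer: 1,2 0,1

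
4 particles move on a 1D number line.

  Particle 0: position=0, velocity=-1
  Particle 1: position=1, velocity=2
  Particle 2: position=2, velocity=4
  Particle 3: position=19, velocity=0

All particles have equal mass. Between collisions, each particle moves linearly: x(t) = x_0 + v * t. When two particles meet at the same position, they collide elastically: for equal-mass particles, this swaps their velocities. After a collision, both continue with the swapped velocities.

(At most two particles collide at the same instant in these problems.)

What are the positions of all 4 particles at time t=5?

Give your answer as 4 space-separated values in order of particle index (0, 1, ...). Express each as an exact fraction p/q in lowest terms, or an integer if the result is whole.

Answer: -5 11 19 22

Derivation:
Collision at t=17/4: particles 2 and 3 swap velocities; positions: p0=-17/4 p1=19/2 p2=19 p3=19; velocities now: v0=-1 v1=2 v2=0 v3=4
Advance to t=5 (no further collisions before then); velocities: v0=-1 v1=2 v2=0 v3=4; positions = -5 11 19 22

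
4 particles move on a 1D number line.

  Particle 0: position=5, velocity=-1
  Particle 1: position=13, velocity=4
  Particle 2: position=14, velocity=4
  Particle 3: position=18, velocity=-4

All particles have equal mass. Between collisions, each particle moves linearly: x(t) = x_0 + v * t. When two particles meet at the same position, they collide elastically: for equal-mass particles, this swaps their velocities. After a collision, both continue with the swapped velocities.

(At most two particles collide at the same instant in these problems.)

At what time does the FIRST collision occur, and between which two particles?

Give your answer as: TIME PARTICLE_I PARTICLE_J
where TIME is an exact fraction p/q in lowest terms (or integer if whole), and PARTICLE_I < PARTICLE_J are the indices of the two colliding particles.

Pair (0,1): pos 5,13 vel -1,4 -> not approaching (rel speed -5 <= 0)
Pair (1,2): pos 13,14 vel 4,4 -> not approaching (rel speed 0 <= 0)
Pair (2,3): pos 14,18 vel 4,-4 -> gap=4, closing at 8/unit, collide at t=1/2
Earliest collision: t=1/2 between 2 and 3

Answer: 1/2 2 3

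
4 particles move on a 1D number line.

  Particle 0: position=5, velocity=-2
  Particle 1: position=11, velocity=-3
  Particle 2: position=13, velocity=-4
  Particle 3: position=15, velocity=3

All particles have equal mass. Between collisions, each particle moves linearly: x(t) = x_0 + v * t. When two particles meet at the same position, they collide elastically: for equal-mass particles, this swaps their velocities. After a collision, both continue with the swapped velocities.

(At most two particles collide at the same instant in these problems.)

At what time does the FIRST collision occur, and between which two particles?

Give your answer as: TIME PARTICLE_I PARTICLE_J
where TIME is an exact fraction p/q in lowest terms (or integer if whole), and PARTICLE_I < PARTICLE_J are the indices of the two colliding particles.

Pair (0,1): pos 5,11 vel -2,-3 -> gap=6, closing at 1/unit, collide at t=6
Pair (1,2): pos 11,13 vel -3,-4 -> gap=2, closing at 1/unit, collide at t=2
Pair (2,3): pos 13,15 vel -4,3 -> not approaching (rel speed -7 <= 0)
Earliest collision: t=2 between 1 and 2

Answer: 2 1 2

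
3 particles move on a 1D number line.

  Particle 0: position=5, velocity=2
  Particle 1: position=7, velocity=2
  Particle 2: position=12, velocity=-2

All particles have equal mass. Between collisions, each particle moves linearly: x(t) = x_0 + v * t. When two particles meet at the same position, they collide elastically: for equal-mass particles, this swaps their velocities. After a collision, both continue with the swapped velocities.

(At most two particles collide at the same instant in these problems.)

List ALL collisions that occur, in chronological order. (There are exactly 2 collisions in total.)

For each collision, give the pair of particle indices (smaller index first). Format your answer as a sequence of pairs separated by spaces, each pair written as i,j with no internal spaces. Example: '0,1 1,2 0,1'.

Collision at t=5/4: particles 1 and 2 swap velocities; positions: p0=15/2 p1=19/2 p2=19/2; velocities now: v0=2 v1=-2 v2=2
Collision at t=7/4: particles 0 and 1 swap velocities; positions: p0=17/2 p1=17/2 p2=21/2; velocities now: v0=-2 v1=2 v2=2

Answer: 1,2 0,1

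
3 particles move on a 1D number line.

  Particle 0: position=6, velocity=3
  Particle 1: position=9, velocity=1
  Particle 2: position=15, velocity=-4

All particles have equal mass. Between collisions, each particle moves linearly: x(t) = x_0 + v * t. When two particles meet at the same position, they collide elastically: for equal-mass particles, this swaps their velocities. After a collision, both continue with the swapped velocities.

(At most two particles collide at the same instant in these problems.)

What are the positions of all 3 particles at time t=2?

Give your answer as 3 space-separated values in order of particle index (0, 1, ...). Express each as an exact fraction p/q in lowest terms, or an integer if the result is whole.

Answer: 7 11 12

Derivation:
Collision at t=6/5: particles 1 and 2 swap velocities; positions: p0=48/5 p1=51/5 p2=51/5; velocities now: v0=3 v1=-4 v2=1
Collision at t=9/7: particles 0 and 1 swap velocities; positions: p0=69/7 p1=69/7 p2=72/7; velocities now: v0=-4 v1=3 v2=1
Collision at t=3/2: particles 1 and 2 swap velocities; positions: p0=9 p1=21/2 p2=21/2; velocities now: v0=-4 v1=1 v2=3
Advance to t=2 (no further collisions before then); velocities: v0=-4 v1=1 v2=3; positions = 7 11 12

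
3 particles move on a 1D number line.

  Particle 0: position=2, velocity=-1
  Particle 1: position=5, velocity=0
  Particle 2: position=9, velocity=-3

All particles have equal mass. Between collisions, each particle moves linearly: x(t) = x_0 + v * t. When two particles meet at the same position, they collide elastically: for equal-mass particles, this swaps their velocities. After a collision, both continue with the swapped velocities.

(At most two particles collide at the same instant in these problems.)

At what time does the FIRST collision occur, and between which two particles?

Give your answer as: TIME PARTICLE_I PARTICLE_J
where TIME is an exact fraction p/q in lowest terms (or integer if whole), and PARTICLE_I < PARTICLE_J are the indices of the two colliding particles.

Answer: 4/3 1 2

Derivation:
Pair (0,1): pos 2,5 vel -1,0 -> not approaching (rel speed -1 <= 0)
Pair (1,2): pos 5,9 vel 0,-3 -> gap=4, closing at 3/unit, collide at t=4/3
Earliest collision: t=4/3 between 1 and 2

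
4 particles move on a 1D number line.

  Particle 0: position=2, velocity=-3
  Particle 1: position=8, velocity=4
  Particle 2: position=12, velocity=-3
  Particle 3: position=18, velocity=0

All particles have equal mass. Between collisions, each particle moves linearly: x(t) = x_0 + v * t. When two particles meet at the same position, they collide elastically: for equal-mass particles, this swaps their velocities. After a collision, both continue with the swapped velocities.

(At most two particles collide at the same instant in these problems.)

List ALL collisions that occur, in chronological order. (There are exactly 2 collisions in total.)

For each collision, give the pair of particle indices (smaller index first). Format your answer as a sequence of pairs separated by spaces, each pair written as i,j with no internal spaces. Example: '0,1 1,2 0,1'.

Answer: 1,2 2,3

Derivation:
Collision at t=4/7: particles 1 and 2 swap velocities; positions: p0=2/7 p1=72/7 p2=72/7 p3=18; velocities now: v0=-3 v1=-3 v2=4 v3=0
Collision at t=5/2: particles 2 and 3 swap velocities; positions: p0=-11/2 p1=9/2 p2=18 p3=18; velocities now: v0=-3 v1=-3 v2=0 v3=4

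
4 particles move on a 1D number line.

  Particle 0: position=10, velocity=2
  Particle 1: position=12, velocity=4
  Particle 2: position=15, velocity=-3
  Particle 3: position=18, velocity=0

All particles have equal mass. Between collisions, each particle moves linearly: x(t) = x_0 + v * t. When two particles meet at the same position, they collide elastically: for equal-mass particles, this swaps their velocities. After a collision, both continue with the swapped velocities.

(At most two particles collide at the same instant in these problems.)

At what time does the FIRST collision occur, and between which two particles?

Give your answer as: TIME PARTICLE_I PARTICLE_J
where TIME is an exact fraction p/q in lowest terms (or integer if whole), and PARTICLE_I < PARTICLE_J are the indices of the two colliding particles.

Pair (0,1): pos 10,12 vel 2,4 -> not approaching (rel speed -2 <= 0)
Pair (1,2): pos 12,15 vel 4,-3 -> gap=3, closing at 7/unit, collide at t=3/7
Pair (2,3): pos 15,18 vel -3,0 -> not approaching (rel speed -3 <= 0)
Earliest collision: t=3/7 between 1 and 2

Answer: 3/7 1 2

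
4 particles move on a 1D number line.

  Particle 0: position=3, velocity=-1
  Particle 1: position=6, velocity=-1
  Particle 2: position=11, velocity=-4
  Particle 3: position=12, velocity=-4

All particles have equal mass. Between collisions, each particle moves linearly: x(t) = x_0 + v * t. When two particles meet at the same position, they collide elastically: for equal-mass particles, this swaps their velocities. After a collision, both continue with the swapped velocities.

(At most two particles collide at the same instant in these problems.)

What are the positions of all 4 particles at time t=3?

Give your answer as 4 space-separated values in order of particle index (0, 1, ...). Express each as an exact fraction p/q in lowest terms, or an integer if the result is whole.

Answer: -1 0 0 3

Derivation:
Collision at t=5/3: particles 1 and 2 swap velocities; positions: p0=4/3 p1=13/3 p2=13/3 p3=16/3; velocities now: v0=-1 v1=-4 v2=-1 v3=-4
Collision at t=2: particles 2 and 3 swap velocities; positions: p0=1 p1=3 p2=4 p3=4; velocities now: v0=-1 v1=-4 v2=-4 v3=-1
Collision at t=8/3: particles 0 and 1 swap velocities; positions: p0=1/3 p1=1/3 p2=4/3 p3=10/3; velocities now: v0=-4 v1=-1 v2=-4 v3=-1
Collision at t=3: particles 1 and 2 swap velocities; positions: p0=-1 p1=0 p2=0 p3=3; velocities now: v0=-4 v1=-4 v2=-1 v3=-1
Advance to t=3 (no further collisions before then); velocities: v0=-4 v1=-4 v2=-1 v3=-1; positions = -1 0 0 3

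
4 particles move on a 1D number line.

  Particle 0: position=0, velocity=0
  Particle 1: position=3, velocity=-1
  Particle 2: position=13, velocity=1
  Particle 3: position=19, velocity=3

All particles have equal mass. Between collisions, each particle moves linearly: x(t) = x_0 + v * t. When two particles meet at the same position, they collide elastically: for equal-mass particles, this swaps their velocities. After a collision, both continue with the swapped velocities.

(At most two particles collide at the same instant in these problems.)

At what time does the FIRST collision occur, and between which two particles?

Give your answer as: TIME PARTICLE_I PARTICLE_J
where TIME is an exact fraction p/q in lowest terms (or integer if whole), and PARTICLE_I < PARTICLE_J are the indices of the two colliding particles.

Answer: 3 0 1

Derivation:
Pair (0,1): pos 0,3 vel 0,-1 -> gap=3, closing at 1/unit, collide at t=3
Pair (1,2): pos 3,13 vel -1,1 -> not approaching (rel speed -2 <= 0)
Pair (2,3): pos 13,19 vel 1,3 -> not approaching (rel speed -2 <= 0)
Earliest collision: t=3 between 0 and 1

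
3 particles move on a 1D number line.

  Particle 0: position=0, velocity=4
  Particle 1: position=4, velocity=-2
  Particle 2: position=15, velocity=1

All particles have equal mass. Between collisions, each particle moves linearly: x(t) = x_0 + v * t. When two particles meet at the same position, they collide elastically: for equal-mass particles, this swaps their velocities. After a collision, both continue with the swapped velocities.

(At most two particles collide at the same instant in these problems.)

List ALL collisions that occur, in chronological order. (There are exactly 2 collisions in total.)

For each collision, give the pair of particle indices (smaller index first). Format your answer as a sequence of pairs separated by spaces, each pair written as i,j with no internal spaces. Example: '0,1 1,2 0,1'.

Answer: 0,1 1,2

Derivation:
Collision at t=2/3: particles 0 and 1 swap velocities; positions: p0=8/3 p1=8/3 p2=47/3; velocities now: v0=-2 v1=4 v2=1
Collision at t=5: particles 1 and 2 swap velocities; positions: p0=-6 p1=20 p2=20; velocities now: v0=-2 v1=1 v2=4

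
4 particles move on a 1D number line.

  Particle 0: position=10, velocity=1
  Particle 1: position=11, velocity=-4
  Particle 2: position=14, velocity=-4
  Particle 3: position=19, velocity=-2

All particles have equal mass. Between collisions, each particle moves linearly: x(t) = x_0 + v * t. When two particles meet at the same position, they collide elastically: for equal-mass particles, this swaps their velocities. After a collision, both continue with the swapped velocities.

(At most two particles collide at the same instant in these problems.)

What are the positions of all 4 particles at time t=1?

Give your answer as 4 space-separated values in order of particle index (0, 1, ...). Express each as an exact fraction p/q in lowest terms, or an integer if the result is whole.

Answer: 7 10 11 17

Derivation:
Collision at t=1/5: particles 0 and 1 swap velocities; positions: p0=51/5 p1=51/5 p2=66/5 p3=93/5; velocities now: v0=-4 v1=1 v2=-4 v3=-2
Collision at t=4/5: particles 1 and 2 swap velocities; positions: p0=39/5 p1=54/5 p2=54/5 p3=87/5; velocities now: v0=-4 v1=-4 v2=1 v3=-2
Advance to t=1 (no further collisions before then); velocities: v0=-4 v1=-4 v2=1 v3=-2; positions = 7 10 11 17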